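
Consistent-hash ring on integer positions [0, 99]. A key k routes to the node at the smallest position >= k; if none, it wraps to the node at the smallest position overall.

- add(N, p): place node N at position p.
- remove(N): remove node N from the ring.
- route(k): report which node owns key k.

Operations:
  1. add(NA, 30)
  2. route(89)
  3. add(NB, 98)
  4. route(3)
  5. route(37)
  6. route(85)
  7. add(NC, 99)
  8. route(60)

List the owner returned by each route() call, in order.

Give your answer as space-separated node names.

Op 1: add NA@30 -> ring=[30:NA]
Op 2: route key 89: none >= 89, wrap to smallest pos 30 -> NA
Op 3: add NB@98 -> ring=[30:NA,98:NB]
Op 4: route key 3: smallest pos >= 3 is 30 -> NA
Op 5: route key 37: smallest pos >= 37 is 98 -> NB
Op 6: route key 85: smallest pos >= 85 is 98 -> NB
Op 7: add NC@99 -> ring=[30:NA,98:NB,99:NC]
Op 8: route key 60: smallest pos >= 60 is 98 -> NB

Answer: NA NA NB NB NB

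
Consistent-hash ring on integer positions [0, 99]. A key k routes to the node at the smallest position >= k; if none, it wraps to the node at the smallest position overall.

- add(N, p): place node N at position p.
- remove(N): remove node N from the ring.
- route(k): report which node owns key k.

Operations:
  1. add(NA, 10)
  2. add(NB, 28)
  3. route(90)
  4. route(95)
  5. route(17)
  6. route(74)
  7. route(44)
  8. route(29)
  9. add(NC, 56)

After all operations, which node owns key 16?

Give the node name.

Op 1: add NA@10 -> ring=[10:NA]
Op 2: add NB@28 -> ring=[10:NA,28:NB]
Op 3: route key 90: none >= 90, wrap to smallest pos 10 -> NA
Op 4: route key 95: none >= 95, wrap to smallest pos 10 -> NA
Op 5: route key 17: smallest pos >= 17 is 28 -> NB
Op 6: route key 74: none >= 74, wrap to smallest pos 10 -> NA
Op 7: route key 44: none >= 44, wrap to smallest pos 10 -> NA
Op 8: route key 29: none >= 29, wrap to smallest pos 10 -> NA
Op 9: add NC@56 -> ring=[10:NA,28:NB,56:NC]
Final route key 16: smallest pos >= 16 is 28 -> NB

Answer: NB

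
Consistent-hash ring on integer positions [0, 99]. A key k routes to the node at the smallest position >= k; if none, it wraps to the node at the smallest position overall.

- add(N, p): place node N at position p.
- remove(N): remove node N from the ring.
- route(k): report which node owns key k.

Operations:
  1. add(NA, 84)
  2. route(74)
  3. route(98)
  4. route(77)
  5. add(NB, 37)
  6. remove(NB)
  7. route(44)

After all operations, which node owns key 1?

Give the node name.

Op 1: add NA@84 -> ring=[84:NA]
Op 2: route key 74: smallest pos >= 74 is 84 -> NA
Op 3: route key 98: none >= 98, wrap to smallest pos 84 -> NA
Op 4: route key 77: smallest pos >= 77 is 84 -> NA
Op 5: add NB@37 -> ring=[37:NB,84:NA]
Op 6: remove NB -> ring=[84:NA]
Op 7: route key 44: smallest pos >= 44 is 84 -> NA
Final route key 1: smallest pos >= 1 is 84 -> NA

Answer: NA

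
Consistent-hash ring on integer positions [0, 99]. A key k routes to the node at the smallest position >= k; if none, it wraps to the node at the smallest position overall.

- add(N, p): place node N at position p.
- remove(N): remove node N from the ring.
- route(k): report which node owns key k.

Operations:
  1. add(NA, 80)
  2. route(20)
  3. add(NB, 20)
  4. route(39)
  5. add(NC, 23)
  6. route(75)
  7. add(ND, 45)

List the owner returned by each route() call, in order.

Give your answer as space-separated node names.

Answer: NA NA NA

Derivation:
Op 1: add NA@80 -> ring=[80:NA]
Op 2: route key 20: smallest pos >= 20 is 80 -> NA
Op 3: add NB@20 -> ring=[20:NB,80:NA]
Op 4: route key 39: smallest pos >= 39 is 80 -> NA
Op 5: add NC@23 -> ring=[20:NB,23:NC,80:NA]
Op 6: route key 75: smallest pos >= 75 is 80 -> NA
Op 7: add ND@45 -> ring=[20:NB,23:NC,45:ND,80:NA]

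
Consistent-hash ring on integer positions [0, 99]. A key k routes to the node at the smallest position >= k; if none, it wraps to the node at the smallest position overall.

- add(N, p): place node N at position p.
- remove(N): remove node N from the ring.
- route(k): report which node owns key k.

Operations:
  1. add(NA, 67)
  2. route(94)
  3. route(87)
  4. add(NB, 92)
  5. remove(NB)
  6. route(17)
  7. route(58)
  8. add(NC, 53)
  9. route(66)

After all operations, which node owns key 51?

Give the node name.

Op 1: add NA@67 -> ring=[67:NA]
Op 2: route key 94: none >= 94, wrap to smallest pos 67 -> NA
Op 3: route key 87: none >= 87, wrap to smallest pos 67 -> NA
Op 4: add NB@92 -> ring=[67:NA,92:NB]
Op 5: remove NB -> ring=[67:NA]
Op 6: route key 17: smallest pos >= 17 is 67 -> NA
Op 7: route key 58: smallest pos >= 58 is 67 -> NA
Op 8: add NC@53 -> ring=[53:NC,67:NA]
Op 9: route key 66: smallest pos >= 66 is 67 -> NA
Final route key 51: smallest pos >= 51 is 53 -> NC

Answer: NC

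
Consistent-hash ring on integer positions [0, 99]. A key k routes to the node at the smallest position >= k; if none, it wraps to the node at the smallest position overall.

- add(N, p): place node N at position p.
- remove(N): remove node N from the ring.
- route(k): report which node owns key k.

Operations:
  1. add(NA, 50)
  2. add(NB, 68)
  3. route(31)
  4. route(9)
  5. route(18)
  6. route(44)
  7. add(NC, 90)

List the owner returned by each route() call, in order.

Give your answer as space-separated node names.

Answer: NA NA NA NA

Derivation:
Op 1: add NA@50 -> ring=[50:NA]
Op 2: add NB@68 -> ring=[50:NA,68:NB]
Op 3: route key 31: smallest pos >= 31 is 50 -> NA
Op 4: route key 9: smallest pos >= 9 is 50 -> NA
Op 5: route key 18: smallest pos >= 18 is 50 -> NA
Op 6: route key 44: smallest pos >= 44 is 50 -> NA
Op 7: add NC@90 -> ring=[50:NA,68:NB,90:NC]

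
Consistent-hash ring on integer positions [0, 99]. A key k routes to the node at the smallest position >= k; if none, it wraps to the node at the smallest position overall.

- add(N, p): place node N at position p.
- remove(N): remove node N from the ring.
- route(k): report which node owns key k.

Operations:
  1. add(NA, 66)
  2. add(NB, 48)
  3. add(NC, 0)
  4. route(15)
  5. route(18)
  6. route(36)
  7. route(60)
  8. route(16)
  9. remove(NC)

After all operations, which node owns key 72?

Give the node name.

Answer: NB

Derivation:
Op 1: add NA@66 -> ring=[66:NA]
Op 2: add NB@48 -> ring=[48:NB,66:NA]
Op 3: add NC@0 -> ring=[0:NC,48:NB,66:NA]
Op 4: route key 15: smallest pos >= 15 is 48 -> NB
Op 5: route key 18: smallest pos >= 18 is 48 -> NB
Op 6: route key 36: smallest pos >= 36 is 48 -> NB
Op 7: route key 60: smallest pos >= 60 is 66 -> NA
Op 8: route key 16: smallest pos >= 16 is 48 -> NB
Op 9: remove NC -> ring=[48:NB,66:NA]
Final route key 72: none >= 72, wrap to smallest pos 48 -> NB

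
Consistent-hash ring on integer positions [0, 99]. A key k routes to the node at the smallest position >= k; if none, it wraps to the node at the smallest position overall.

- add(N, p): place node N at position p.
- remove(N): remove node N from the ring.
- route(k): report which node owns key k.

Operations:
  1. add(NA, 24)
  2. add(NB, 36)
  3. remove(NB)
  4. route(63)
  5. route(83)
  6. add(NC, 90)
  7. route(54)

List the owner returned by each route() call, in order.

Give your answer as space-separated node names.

Op 1: add NA@24 -> ring=[24:NA]
Op 2: add NB@36 -> ring=[24:NA,36:NB]
Op 3: remove NB -> ring=[24:NA]
Op 4: route key 63: none >= 63, wrap to smallest pos 24 -> NA
Op 5: route key 83: none >= 83, wrap to smallest pos 24 -> NA
Op 6: add NC@90 -> ring=[24:NA,90:NC]
Op 7: route key 54: smallest pos >= 54 is 90 -> NC

Answer: NA NA NC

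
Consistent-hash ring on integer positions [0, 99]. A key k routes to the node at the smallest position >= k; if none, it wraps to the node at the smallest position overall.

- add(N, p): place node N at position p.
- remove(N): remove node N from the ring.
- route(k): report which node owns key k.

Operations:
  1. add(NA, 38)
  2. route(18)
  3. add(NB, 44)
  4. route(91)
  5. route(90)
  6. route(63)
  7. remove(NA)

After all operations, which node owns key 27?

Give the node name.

Answer: NB

Derivation:
Op 1: add NA@38 -> ring=[38:NA]
Op 2: route key 18: smallest pos >= 18 is 38 -> NA
Op 3: add NB@44 -> ring=[38:NA,44:NB]
Op 4: route key 91: none >= 91, wrap to smallest pos 38 -> NA
Op 5: route key 90: none >= 90, wrap to smallest pos 38 -> NA
Op 6: route key 63: none >= 63, wrap to smallest pos 38 -> NA
Op 7: remove NA -> ring=[44:NB]
Final route key 27: smallest pos >= 27 is 44 -> NB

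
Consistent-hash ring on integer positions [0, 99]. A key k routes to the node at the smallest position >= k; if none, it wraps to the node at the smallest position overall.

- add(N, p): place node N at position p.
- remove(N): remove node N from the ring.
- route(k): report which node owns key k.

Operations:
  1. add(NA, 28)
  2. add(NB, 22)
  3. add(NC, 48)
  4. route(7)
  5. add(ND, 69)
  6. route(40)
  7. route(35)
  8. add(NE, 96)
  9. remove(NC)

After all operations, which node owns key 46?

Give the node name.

Op 1: add NA@28 -> ring=[28:NA]
Op 2: add NB@22 -> ring=[22:NB,28:NA]
Op 3: add NC@48 -> ring=[22:NB,28:NA,48:NC]
Op 4: route key 7: smallest pos >= 7 is 22 -> NB
Op 5: add ND@69 -> ring=[22:NB,28:NA,48:NC,69:ND]
Op 6: route key 40: smallest pos >= 40 is 48 -> NC
Op 7: route key 35: smallest pos >= 35 is 48 -> NC
Op 8: add NE@96 -> ring=[22:NB,28:NA,48:NC,69:ND,96:NE]
Op 9: remove NC -> ring=[22:NB,28:NA,69:ND,96:NE]
Final route key 46: smallest pos >= 46 is 69 -> ND

Answer: ND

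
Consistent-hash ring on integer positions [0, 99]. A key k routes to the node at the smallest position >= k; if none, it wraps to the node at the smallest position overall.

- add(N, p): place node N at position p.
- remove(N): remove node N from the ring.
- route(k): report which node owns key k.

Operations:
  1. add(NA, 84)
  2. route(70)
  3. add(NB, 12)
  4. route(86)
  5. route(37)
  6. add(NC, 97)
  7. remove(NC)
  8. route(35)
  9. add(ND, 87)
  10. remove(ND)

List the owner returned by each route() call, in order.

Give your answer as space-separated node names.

Op 1: add NA@84 -> ring=[84:NA]
Op 2: route key 70: smallest pos >= 70 is 84 -> NA
Op 3: add NB@12 -> ring=[12:NB,84:NA]
Op 4: route key 86: none >= 86, wrap to smallest pos 12 -> NB
Op 5: route key 37: smallest pos >= 37 is 84 -> NA
Op 6: add NC@97 -> ring=[12:NB,84:NA,97:NC]
Op 7: remove NC -> ring=[12:NB,84:NA]
Op 8: route key 35: smallest pos >= 35 is 84 -> NA
Op 9: add ND@87 -> ring=[12:NB,84:NA,87:ND]
Op 10: remove ND -> ring=[12:NB,84:NA]

Answer: NA NB NA NA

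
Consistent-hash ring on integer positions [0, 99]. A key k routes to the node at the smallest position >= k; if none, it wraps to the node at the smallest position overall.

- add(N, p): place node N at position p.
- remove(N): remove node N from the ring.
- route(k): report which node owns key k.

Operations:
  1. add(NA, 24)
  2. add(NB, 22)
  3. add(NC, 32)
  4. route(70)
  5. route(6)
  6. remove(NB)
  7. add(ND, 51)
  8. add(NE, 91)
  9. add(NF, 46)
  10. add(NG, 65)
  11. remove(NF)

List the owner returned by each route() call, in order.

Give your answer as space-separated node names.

Answer: NB NB

Derivation:
Op 1: add NA@24 -> ring=[24:NA]
Op 2: add NB@22 -> ring=[22:NB,24:NA]
Op 3: add NC@32 -> ring=[22:NB,24:NA,32:NC]
Op 4: route key 70: none >= 70, wrap to smallest pos 22 -> NB
Op 5: route key 6: smallest pos >= 6 is 22 -> NB
Op 6: remove NB -> ring=[24:NA,32:NC]
Op 7: add ND@51 -> ring=[24:NA,32:NC,51:ND]
Op 8: add NE@91 -> ring=[24:NA,32:NC,51:ND,91:NE]
Op 9: add NF@46 -> ring=[24:NA,32:NC,46:NF,51:ND,91:NE]
Op 10: add NG@65 -> ring=[24:NA,32:NC,46:NF,51:ND,65:NG,91:NE]
Op 11: remove NF -> ring=[24:NA,32:NC,51:ND,65:NG,91:NE]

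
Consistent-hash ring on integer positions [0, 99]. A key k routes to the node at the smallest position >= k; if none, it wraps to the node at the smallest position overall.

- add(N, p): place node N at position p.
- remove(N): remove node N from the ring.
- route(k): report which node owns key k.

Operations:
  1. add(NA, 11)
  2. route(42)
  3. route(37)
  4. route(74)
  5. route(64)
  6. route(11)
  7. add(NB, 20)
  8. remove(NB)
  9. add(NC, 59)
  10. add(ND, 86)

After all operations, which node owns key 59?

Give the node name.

Op 1: add NA@11 -> ring=[11:NA]
Op 2: route key 42: none >= 42, wrap to smallest pos 11 -> NA
Op 3: route key 37: none >= 37, wrap to smallest pos 11 -> NA
Op 4: route key 74: none >= 74, wrap to smallest pos 11 -> NA
Op 5: route key 64: none >= 64, wrap to smallest pos 11 -> NA
Op 6: route key 11: smallest pos >= 11 is 11 -> NA
Op 7: add NB@20 -> ring=[11:NA,20:NB]
Op 8: remove NB -> ring=[11:NA]
Op 9: add NC@59 -> ring=[11:NA,59:NC]
Op 10: add ND@86 -> ring=[11:NA,59:NC,86:ND]
Final route key 59: smallest pos >= 59 is 59 -> NC

Answer: NC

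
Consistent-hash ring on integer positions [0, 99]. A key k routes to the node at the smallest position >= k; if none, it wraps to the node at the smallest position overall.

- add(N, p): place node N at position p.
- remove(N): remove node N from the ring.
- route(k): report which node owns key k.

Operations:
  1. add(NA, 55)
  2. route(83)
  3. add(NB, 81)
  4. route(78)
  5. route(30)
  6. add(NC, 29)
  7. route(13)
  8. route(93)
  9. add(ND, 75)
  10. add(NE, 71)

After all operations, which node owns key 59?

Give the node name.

Op 1: add NA@55 -> ring=[55:NA]
Op 2: route key 83: none >= 83, wrap to smallest pos 55 -> NA
Op 3: add NB@81 -> ring=[55:NA,81:NB]
Op 4: route key 78: smallest pos >= 78 is 81 -> NB
Op 5: route key 30: smallest pos >= 30 is 55 -> NA
Op 6: add NC@29 -> ring=[29:NC,55:NA,81:NB]
Op 7: route key 13: smallest pos >= 13 is 29 -> NC
Op 8: route key 93: none >= 93, wrap to smallest pos 29 -> NC
Op 9: add ND@75 -> ring=[29:NC,55:NA,75:ND,81:NB]
Op 10: add NE@71 -> ring=[29:NC,55:NA,71:NE,75:ND,81:NB]
Final route key 59: smallest pos >= 59 is 71 -> NE

Answer: NE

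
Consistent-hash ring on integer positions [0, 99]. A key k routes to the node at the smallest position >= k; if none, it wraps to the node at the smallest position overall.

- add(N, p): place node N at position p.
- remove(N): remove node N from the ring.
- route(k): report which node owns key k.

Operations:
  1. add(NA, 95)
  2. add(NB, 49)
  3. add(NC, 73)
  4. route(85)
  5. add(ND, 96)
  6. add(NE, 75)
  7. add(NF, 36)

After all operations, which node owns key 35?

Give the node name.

Op 1: add NA@95 -> ring=[95:NA]
Op 2: add NB@49 -> ring=[49:NB,95:NA]
Op 3: add NC@73 -> ring=[49:NB,73:NC,95:NA]
Op 4: route key 85: smallest pos >= 85 is 95 -> NA
Op 5: add ND@96 -> ring=[49:NB,73:NC,95:NA,96:ND]
Op 6: add NE@75 -> ring=[49:NB,73:NC,75:NE,95:NA,96:ND]
Op 7: add NF@36 -> ring=[36:NF,49:NB,73:NC,75:NE,95:NA,96:ND]
Final route key 35: smallest pos >= 35 is 36 -> NF

Answer: NF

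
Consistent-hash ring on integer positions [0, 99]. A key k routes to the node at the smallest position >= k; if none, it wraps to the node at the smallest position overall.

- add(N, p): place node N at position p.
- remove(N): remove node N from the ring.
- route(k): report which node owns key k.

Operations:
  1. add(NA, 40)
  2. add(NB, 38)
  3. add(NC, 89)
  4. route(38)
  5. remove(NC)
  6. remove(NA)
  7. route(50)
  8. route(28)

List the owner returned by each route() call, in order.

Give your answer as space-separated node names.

Answer: NB NB NB

Derivation:
Op 1: add NA@40 -> ring=[40:NA]
Op 2: add NB@38 -> ring=[38:NB,40:NA]
Op 3: add NC@89 -> ring=[38:NB,40:NA,89:NC]
Op 4: route key 38: smallest pos >= 38 is 38 -> NB
Op 5: remove NC -> ring=[38:NB,40:NA]
Op 6: remove NA -> ring=[38:NB]
Op 7: route key 50: none >= 50, wrap to smallest pos 38 -> NB
Op 8: route key 28: smallest pos >= 28 is 38 -> NB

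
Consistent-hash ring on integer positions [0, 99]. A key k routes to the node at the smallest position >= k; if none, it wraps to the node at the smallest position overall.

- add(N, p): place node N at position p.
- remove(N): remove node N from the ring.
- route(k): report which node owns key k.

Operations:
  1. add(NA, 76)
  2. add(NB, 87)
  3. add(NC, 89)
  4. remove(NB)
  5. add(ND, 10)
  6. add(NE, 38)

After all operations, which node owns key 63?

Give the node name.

Answer: NA

Derivation:
Op 1: add NA@76 -> ring=[76:NA]
Op 2: add NB@87 -> ring=[76:NA,87:NB]
Op 3: add NC@89 -> ring=[76:NA,87:NB,89:NC]
Op 4: remove NB -> ring=[76:NA,89:NC]
Op 5: add ND@10 -> ring=[10:ND,76:NA,89:NC]
Op 6: add NE@38 -> ring=[10:ND,38:NE,76:NA,89:NC]
Final route key 63: smallest pos >= 63 is 76 -> NA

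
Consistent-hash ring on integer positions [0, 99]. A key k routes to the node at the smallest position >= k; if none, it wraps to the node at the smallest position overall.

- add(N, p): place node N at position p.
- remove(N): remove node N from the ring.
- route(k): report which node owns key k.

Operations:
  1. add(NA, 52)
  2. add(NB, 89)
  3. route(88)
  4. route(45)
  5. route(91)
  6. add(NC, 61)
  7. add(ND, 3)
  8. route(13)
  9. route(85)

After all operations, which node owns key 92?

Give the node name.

Op 1: add NA@52 -> ring=[52:NA]
Op 2: add NB@89 -> ring=[52:NA,89:NB]
Op 3: route key 88: smallest pos >= 88 is 89 -> NB
Op 4: route key 45: smallest pos >= 45 is 52 -> NA
Op 5: route key 91: none >= 91, wrap to smallest pos 52 -> NA
Op 6: add NC@61 -> ring=[52:NA,61:NC,89:NB]
Op 7: add ND@3 -> ring=[3:ND,52:NA,61:NC,89:NB]
Op 8: route key 13: smallest pos >= 13 is 52 -> NA
Op 9: route key 85: smallest pos >= 85 is 89 -> NB
Final route key 92: none >= 92, wrap to smallest pos 3 -> ND

Answer: ND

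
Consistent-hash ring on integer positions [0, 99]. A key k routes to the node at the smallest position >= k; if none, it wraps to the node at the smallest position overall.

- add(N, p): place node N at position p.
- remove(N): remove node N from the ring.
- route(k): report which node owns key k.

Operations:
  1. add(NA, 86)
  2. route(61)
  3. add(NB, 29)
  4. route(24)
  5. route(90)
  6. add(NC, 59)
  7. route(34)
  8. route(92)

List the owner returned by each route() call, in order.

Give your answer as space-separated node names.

Answer: NA NB NB NC NB

Derivation:
Op 1: add NA@86 -> ring=[86:NA]
Op 2: route key 61: smallest pos >= 61 is 86 -> NA
Op 3: add NB@29 -> ring=[29:NB,86:NA]
Op 4: route key 24: smallest pos >= 24 is 29 -> NB
Op 5: route key 90: none >= 90, wrap to smallest pos 29 -> NB
Op 6: add NC@59 -> ring=[29:NB,59:NC,86:NA]
Op 7: route key 34: smallest pos >= 34 is 59 -> NC
Op 8: route key 92: none >= 92, wrap to smallest pos 29 -> NB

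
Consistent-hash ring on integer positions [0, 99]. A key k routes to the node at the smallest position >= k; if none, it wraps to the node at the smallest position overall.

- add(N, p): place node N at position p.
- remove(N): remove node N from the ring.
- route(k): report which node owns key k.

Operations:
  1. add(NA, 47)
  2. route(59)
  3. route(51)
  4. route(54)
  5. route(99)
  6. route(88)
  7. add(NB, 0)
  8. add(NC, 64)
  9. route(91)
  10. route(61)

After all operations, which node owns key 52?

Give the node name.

Answer: NC

Derivation:
Op 1: add NA@47 -> ring=[47:NA]
Op 2: route key 59: none >= 59, wrap to smallest pos 47 -> NA
Op 3: route key 51: none >= 51, wrap to smallest pos 47 -> NA
Op 4: route key 54: none >= 54, wrap to smallest pos 47 -> NA
Op 5: route key 99: none >= 99, wrap to smallest pos 47 -> NA
Op 6: route key 88: none >= 88, wrap to smallest pos 47 -> NA
Op 7: add NB@0 -> ring=[0:NB,47:NA]
Op 8: add NC@64 -> ring=[0:NB,47:NA,64:NC]
Op 9: route key 91: none >= 91, wrap to smallest pos 0 -> NB
Op 10: route key 61: smallest pos >= 61 is 64 -> NC
Final route key 52: smallest pos >= 52 is 64 -> NC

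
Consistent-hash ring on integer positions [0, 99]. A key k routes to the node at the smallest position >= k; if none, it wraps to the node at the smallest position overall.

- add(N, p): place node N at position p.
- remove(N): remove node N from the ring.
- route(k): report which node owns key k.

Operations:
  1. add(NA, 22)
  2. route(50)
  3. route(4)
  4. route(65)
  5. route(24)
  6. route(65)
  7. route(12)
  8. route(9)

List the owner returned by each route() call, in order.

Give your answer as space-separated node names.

Answer: NA NA NA NA NA NA NA

Derivation:
Op 1: add NA@22 -> ring=[22:NA]
Op 2: route key 50: none >= 50, wrap to smallest pos 22 -> NA
Op 3: route key 4: smallest pos >= 4 is 22 -> NA
Op 4: route key 65: none >= 65, wrap to smallest pos 22 -> NA
Op 5: route key 24: none >= 24, wrap to smallest pos 22 -> NA
Op 6: route key 65: none >= 65, wrap to smallest pos 22 -> NA
Op 7: route key 12: smallest pos >= 12 is 22 -> NA
Op 8: route key 9: smallest pos >= 9 is 22 -> NA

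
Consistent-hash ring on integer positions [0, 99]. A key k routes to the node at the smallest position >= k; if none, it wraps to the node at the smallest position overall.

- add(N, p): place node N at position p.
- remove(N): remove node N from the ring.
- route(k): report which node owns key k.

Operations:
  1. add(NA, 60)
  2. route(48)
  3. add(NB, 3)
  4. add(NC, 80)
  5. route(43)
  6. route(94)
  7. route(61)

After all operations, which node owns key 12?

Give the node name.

Answer: NA

Derivation:
Op 1: add NA@60 -> ring=[60:NA]
Op 2: route key 48: smallest pos >= 48 is 60 -> NA
Op 3: add NB@3 -> ring=[3:NB,60:NA]
Op 4: add NC@80 -> ring=[3:NB,60:NA,80:NC]
Op 5: route key 43: smallest pos >= 43 is 60 -> NA
Op 6: route key 94: none >= 94, wrap to smallest pos 3 -> NB
Op 7: route key 61: smallest pos >= 61 is 80 -> NC
Final route key 12: smallest pos >= 12 is 60 -> NA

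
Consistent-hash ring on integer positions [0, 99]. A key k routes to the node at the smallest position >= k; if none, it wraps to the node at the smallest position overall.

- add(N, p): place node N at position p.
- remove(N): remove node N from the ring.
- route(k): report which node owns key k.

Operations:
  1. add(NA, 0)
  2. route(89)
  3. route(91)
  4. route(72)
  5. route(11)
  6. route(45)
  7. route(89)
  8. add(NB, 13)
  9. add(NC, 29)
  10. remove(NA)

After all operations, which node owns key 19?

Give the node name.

Answer: NC

Derivation:
Op 1: add NA@0 -> ring=[0:NA]
Op 2: route key 89: none >= 89, wrap to smallest pos 0 -> NA
Op 3: route key 91: none >= 91, wrap to smallest pos 0 -> NA
Op 4: route key 72: none >= 72, wrap to smallest pos 0 -> NA
Op 5: route key 11: none >= 11, wrap to smallest pos 0 -> NA
Op 6: route key 45: none >= 45, wrap to smallest pos 0 -> NA
Op 7: route key 89: none >= 89, wrap to smallest pos 0 -> NA
Op 8: add NB@13 -> ring=[0:NA,13:NB]
Op 9: add NC@29 -> ring=[0:NA,13:NB,29:NC]
Op 10: remove NA -> ring=[13:NB,29:NC]
Final route key 19: smallest pos >= 19 is 29 -> NC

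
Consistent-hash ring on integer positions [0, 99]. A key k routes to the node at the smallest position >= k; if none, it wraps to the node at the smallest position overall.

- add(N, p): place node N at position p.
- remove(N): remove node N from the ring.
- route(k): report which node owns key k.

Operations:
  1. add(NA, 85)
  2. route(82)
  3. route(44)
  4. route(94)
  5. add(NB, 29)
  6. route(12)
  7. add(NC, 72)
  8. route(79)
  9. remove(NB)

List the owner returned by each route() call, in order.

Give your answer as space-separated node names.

Op 1: add NA@85 -> ring=[85:NA]
Op 2: route key 82: smallest pos >= 82 is 85 -> NA
Op 3: route key 44: smallest pos >= 44 is 85 -> NA
Op 4: route key 94: none >= 94, wrap to smallest pos 85 -> NA
Op 5: add NB@29 -> ring=[29:NB,85:NA]
Op 6: route key 12: smallest pos >= 12 is 29 -> NB
Op 7: add NC@72 -> ring=[29:NB,72:NC,85:NA]
Op 8: route key 79: smallest pos >= 79 is 85 -> NA
Op 9: remove NB -> ring=[72:NC,85:NA]

Answer: NA NA NA NB NA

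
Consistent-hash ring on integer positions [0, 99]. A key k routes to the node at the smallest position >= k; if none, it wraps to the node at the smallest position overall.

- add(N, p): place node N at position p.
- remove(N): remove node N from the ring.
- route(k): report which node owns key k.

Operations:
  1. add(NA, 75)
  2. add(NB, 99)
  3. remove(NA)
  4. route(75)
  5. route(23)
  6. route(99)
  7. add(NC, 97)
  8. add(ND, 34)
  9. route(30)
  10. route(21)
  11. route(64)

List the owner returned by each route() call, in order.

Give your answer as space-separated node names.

Op 1: add NA@75 -> ring=[75:NA]
Op 2: add NB@99 -> ring=[75:NA,99:NB]
Op 3: remove NA -> ring=[99:NB]
Op 4: route key 75: smallest pos >= 75 is 99 -> NB
Op 5: route key 23: smallest pos >= 23 is 99 -> NB
Op 6: route key 99: smallest pos >= 99 is 99 -> NB
Op 7: add NC@97 -> ring=[97:NC,99:NB]
Op 8: add ND@34 -> ring=[34:ND,97:NC,99:NB]
Op 9: route key 30: smallest pos >= 30 is 34 -> ND
Op 10: route key 21: smallest pos >= 21 is 34 -> ND
Op 11: route key 64: smallest pos >= 64 is 97 -> NC

Answer: NB NB NB ND ND NC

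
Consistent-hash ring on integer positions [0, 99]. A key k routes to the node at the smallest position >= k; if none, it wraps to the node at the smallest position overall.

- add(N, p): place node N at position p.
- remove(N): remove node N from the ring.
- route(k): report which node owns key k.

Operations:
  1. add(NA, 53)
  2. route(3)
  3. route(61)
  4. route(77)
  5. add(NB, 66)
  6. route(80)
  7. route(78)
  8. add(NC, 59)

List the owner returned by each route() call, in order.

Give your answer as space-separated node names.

Answer: NA NA NA NA NA

Derivation:
Op 1: add NA@53 -> ring=[53:NA]
Op 2: route key 3: smallest pos >= 3 is 53 -> NA
Op 3: route key 61: none >= 61, wrap to smallest pos 53 -> NA
Op 4: route key 77: none >= 77, wrap to smallest pos 53 -> NA
Op 5: add NB@66 -> ring=[53:NA,66:NB]
Op 6: route key 80: none >= 80, wrap to smallest pos 53 -> NA
Op 7: route key 78: none >= 78, wrap to smallest pos 53 -> NA
Op 8: add NC@59 -> ring=[53:NA,59:NC,66:NB]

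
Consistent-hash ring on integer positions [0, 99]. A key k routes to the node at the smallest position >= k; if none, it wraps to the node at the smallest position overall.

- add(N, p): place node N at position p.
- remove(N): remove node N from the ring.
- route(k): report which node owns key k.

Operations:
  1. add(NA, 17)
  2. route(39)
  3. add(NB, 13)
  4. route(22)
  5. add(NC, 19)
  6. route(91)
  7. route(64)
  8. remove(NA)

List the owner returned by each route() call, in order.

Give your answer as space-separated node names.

Answer: NA NB NB NB

Derivation:
Op 1: add NA@17 -> ring=[17:NA]
Op 2: route key 39: none >= 39, wrap to smallest pos 17 -> NA
Op 3: add NB@13 -> ring=[13:NB,17:NA]
Op 4: route key 22: none >= 22, wrap to smallest pos 13 -> NB
Op 5: add NC@19 -> ring=[13:NB,17:NA,19:NC]
Op 6: route key 91: none >= 91, wrap to smallest pos 13 -> NB
Op 7: route key 64: none >= 64, wrap to smallest pos 13 -> NB
Op 8: remove NA -> ring=[13:NB,19:NC]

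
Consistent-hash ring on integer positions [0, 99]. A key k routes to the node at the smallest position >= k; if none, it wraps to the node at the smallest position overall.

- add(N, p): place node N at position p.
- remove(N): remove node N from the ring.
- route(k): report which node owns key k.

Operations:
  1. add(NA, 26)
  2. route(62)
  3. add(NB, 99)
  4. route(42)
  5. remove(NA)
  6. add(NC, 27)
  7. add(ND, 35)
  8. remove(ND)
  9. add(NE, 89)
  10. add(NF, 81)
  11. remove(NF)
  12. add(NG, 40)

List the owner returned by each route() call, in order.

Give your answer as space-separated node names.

Answer: NA NB

Derivation:
Op 1: add NA@26 -> ring=[26:NA]
Op 2: route key 62: none >= 62, wrap to smallest pos 26 -> NA
Op 3: add NB@99 -> ring=[26:NA,99:NB]
Op 4: route key 42: smallest pos >= 42 is 99 -> NB
Op 5: remove NA -> ring=[99:NB]
Op 6: add NC@27 -> ring=[27:NC,99:NB]
Op 7: add ND@35 -> ring=[27:NC,35:ND,99:NB]
Op 8: remove ND -> ring=[27:NC,99:NB]
Op 9: add NE@89 -> ring=[27:NC,89:NE,99:NB]
Op 10: add NF@81 -> ring=[27:NC,81:NF,89:NE,99:NB]
Op 11: remove NF -> ring=[27:NC,89:NE,99:NB]
Op 12: add NG@40 -> ring=[27:NC,40:NG,89:NE,99:NB]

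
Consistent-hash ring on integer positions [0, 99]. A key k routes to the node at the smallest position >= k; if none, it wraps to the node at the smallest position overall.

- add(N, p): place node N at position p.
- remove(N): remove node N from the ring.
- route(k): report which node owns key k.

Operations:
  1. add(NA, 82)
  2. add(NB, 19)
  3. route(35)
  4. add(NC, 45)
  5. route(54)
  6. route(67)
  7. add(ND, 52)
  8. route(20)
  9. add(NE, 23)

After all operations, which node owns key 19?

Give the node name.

Answer: NB

Derivation:
Op 1: add NA@82 -> ring=[82:NA]
Op 2: add NB@19 -> ring=[19:NB,82:NA]
Op 3: route key 35: smallest pos >= 35 is 82 -> NA
Op 4: add NC@45 -> ring=[19:NB,45:NC,82:NA]
Op 5: route key 54: smallest pos >= 54 is 82 -> NA
Op 6: route key 67: smallest pos >= 67 is 82 -> NA
Op 7: add ND@52 -> ring=[19:NB,45:NC,52:ND,82:NA]
Op 8: route key 20: smallest pos >= 20 is 45 -> NC
Op 9: add NE@23 -> ring=[19:NB,23:NE,45:NC,52:ND,82:NA]
Final route key 19: smallest pos >= 19 is 19 -> NB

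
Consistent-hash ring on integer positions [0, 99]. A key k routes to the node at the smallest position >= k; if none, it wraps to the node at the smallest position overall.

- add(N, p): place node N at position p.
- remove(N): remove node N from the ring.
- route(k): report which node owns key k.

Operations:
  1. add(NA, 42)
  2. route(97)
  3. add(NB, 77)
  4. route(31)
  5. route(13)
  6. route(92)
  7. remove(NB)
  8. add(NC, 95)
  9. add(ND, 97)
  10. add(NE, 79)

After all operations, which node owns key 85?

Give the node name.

Op 1: add NA@42 -> ring=[42:NA]
Op 2: route key 97: none >= 97, wrap to smallest pos 42 -> NA
Op 3: add NB@77 -> ring=[42:NA,77:NB]
Op 4: route key 31: smallest pos >= 31 is 42 -> NA
Op 5: route key 13: smallest pos >= 13 is 42 -> NA
Op 6: route key 92: none >= 92, wrap to smallest pos 42 -> NA
Op 7: remove NB -> ring=[42:NA]
Op 8: add NC@95 -> ring=[42:NA,95:NC]
Op 9: add ND@97 -> ring=[42:NA,95:NC,97:ND]
Op 10: add NE@79 -> ring=[42:NA,79:NE,95:NC,97:ND]
Final route key 85: smallest pos >= 85 is 95 -> NC

Answer: NC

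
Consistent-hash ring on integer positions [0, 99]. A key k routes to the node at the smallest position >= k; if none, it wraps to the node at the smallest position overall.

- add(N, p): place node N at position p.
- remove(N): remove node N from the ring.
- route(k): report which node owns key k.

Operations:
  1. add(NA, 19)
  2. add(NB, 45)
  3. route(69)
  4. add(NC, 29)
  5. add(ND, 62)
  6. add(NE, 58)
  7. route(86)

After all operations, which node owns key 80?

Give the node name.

Answer: NA

Derivation:
Op 1: add NA@19 -> ring=[19:NA]
Op 2: add NB@45 -> ring=[19:NA,45:NB]
Op 3: route key 69: none >= 69, wrap to smallest pos 19 -> NA
Op 4: add NC@29 -> ring=[19:NA,29:NC,45:NB]
Op 5: add ND@62 -> ring=[19:NA,29:NC,45:NB,62:ND]
Op 6: add NE@58 -> ring=[19:NA,29:NC,45:NB,58:NE,62:ND]
Op 7: route key 86: none >= 86, wrap to smallest pos 19 -> NA
Final route key 80: none >= 80, wrap to smallest pos 19 -> NA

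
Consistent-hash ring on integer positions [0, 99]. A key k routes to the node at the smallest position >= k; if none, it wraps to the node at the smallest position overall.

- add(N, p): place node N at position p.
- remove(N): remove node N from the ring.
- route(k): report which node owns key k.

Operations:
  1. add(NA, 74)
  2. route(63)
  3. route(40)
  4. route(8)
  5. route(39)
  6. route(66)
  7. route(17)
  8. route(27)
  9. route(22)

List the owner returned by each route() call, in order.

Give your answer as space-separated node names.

Answer: NA NA NA NA NA NA NA NA

Derivation:
Op 1: add NA@74 -> ring=[74:NA]
Op 2: route key 63: smallest pos >= 63 is 74 -> NA
Op 3: route key 40: smallest pos >= 40 is 74 -> NA
Op 4: route key 8: smallest pos >= 8 is 74 -> NA
Op 5: route key 39: smallest pos >= 39 is 74 -> NA
Op 6: route key 66: smallest pos >= 66 is 74 -> NA
Op 7: route key 17: smallest pos >= 17 is 74 -> NA
Op 8: route key 27: smallest pos >= 27 is 74 -> NA
Op 9: route key 22: smallest pos >= 22 is 74 -> NA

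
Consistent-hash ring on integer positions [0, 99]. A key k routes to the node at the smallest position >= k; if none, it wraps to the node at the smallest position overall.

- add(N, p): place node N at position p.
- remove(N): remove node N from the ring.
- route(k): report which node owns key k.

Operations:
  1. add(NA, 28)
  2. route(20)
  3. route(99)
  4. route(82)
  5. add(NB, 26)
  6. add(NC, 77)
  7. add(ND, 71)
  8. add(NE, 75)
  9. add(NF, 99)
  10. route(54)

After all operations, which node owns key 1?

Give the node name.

Answer: NB

Derivation:
Op 1: add NA@28 -> ring=[28:NA]
Op 2: route key 20: smallest pos >= 20 is 28 -> NA
Op 3: route key 99: none >= 99, wrap to smallest pos 28 -> NA
Op 4: route key 82: none >= 82, wrap to smallest pos 28 -> NA
Op 5: add NB@26 -> ring=[26:NB,28:NA]
Op 6: add NC@77 -> ring=[26:NB,28:NA,77:NC]
Op 7: add ND@71 -> ring=[26:NB,28:NA,71:ND,77:NC]
Op 8: add NE@75 -> ring=[26:NB,28:NA,71:ND,75:NE,77:NC]
Op 9: add NF@99 -> ring=[26:NB,28:NA,71:ND,75:NE,77:NC,99:NF]
Op 10: route key 54: smallest pos >= 54 is 71 -> ND
Final route key 1: smallest pos >= 1 is 26 -> NB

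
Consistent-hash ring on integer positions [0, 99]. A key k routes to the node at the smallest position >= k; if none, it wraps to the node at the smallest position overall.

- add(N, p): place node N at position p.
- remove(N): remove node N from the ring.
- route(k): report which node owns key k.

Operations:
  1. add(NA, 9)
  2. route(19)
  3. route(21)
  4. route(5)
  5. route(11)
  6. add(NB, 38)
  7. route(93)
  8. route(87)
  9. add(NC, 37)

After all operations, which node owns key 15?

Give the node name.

Answer: NC

Derivation:
Op 1: add NA@9 -> ring=[9:NA]
Op 2: route key 19: none >= 19, wrap to smallest pos 9 -> NA
Op 3: route key 21: none >= 21, wrap to smallest pos 9 -> NA
Op 4: route key 5: smallest pos >= 5 is 9 -> NA
Op 5: route key 11: none >= 11, wrap to smallest pos 9 -> NA
Op 6: add NB@38 -> ring=[9:NA,38:NB]
Op 7: route key 93: none >= 93, wrap to smallest pos 9 -> NA
Op 8: route key 87: none >= 87, wrap to smallest pos 9 -> NA
Op 9: add NC@37 -> ring=[9:NA,37:NC,38:NB]
Final route key 15: smallest pos >= 15 is 37 -> NC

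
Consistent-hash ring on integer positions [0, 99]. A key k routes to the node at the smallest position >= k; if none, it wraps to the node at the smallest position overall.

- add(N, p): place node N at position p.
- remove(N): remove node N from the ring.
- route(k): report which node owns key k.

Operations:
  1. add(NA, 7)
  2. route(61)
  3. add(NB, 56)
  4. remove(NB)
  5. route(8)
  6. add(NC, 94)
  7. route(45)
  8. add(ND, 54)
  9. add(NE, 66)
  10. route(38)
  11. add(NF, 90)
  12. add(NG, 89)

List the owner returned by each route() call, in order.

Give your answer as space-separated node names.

Answer: NA NA NC ND

Derivation:
Op 1: add NA@7 -> ring=[7:NA]
Op 2: route key 61: none >= 61, wrap to smallest pos 7 -> NA
Op 3: add NB@56 -> ring=[7:NA,56:NB]
Op 4: remove NB -> ring=[7:NA]
Op 5: route key 8: none >= 8, wrap to smallest pos 7 -> NA
Op 6: add NC@94 -> ring=[7:NA,94:NC]
Op 7: route key 45: smallest pos >= 45 is 94 -> NC
Op 8: add ND@54 -> ring=[7:NA,54:ND,94:NC]
Op 9: add NE@66 -> ring=[7:NA,54:ND,66:NE,94:NC]
Op 10: route key 38: smallest pos >= 38 is 54 -> ND
Op 11: add NF@90 -> ring=[7:NA,54:ND,66:NE,90:NF,94:NC]
Op 12: add NG@89 -> ring=[7:NA,54:ND,66:NE,89:NG,90:NF,94:NC]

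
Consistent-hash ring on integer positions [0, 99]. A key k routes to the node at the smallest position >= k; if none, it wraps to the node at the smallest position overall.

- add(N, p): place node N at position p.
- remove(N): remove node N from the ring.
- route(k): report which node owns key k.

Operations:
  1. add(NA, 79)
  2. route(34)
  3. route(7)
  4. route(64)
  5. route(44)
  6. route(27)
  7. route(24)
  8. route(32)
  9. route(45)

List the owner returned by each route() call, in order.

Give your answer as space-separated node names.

Answer: NA NA NA NA NA NA NA NA

Derivation:
Op 1: add NA@79 -> ring=[79:NA]
Op 2: route key 34: smallest pos >= 34 is 79 -> NA
Op 3: route key 7: smallest pos >= 7 is 79 -> NA
Op 4: route key 64: smallest pos >= 64 is 79 -> NA
Op 5: route key 44: smallest pos >= 44 is 79 -> NA
Op 6: route key 27: smallest pos >= 27 is 79 -> NA
Op 7: route key 24: smallest pos >= 24 is 79 -> NA
Op 8: route key 32: smallest pos >= 32 is 79 -> NA
Op 9: route key 45: smallest pos >= 45 is 79 -> NA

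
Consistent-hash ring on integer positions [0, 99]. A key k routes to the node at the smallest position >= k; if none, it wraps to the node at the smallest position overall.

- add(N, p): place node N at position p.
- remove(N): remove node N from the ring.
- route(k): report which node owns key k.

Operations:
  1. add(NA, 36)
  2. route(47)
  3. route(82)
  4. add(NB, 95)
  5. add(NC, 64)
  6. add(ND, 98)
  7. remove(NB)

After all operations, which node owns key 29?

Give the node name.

Answer: NA

Derivation:
Op 1: add NA@36 -> ring=[36:NA]
Op 2: route key 47: none >= 47, wrap to smallest pos 36 -> NA
Op 3: route key 82: none >= 82, wrap to smallest pos 36 -> NA
Op 4: add NB@95 -> ring=[36:NA,95:NB]
Op 5: add NC@64 -> ring=[36:NA,64:NC,95:NB]
Op 6: add ND@98 -> ring=[36:NA,64:NC,95:NB,98:ND]
Op 7: remove NB -> ring=[36:NA,64:NC,98:ND]
Final route key 29: smallest pos >= 29 is 36 -> NA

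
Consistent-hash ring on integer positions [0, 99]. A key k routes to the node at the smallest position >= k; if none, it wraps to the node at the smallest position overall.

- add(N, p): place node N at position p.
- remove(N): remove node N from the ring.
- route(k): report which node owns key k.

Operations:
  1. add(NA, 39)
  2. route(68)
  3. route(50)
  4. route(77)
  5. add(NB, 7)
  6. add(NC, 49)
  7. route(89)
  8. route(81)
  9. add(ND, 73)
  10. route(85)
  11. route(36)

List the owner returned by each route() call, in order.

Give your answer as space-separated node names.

Answer: NA NA NA NB NB NB NA

Derivation:
Op 1: add NA@39 -> ring=[39:NA]
Op 2: route key 68: none >= 68, wrap to smallest pos 39 -> NA
Op 3: route key 50: none >= 50, wrap to smallest pos 39 -> NA
Op 4: route key 77: none >= 77, wrap to smallest pos 39 -> NA
Op 5: add NB@7 -> ring=[7:NB,39:NA]
Op 6: add NC@49 -> ring=[7:NB,39:NA,49:NC]
Op 7: route key 89: none >= 89, wrap to smallest pos 7 -> NB
Op 8: route key 81: none >= 81, wrap to smallest pos 7 -> NB
Op 9: add ND@73 -> ring=[7:NB,39:NA,49:NC,73:ND]
Op 10: route key 85: none >= 85, wrap to smallest pos 7 -> NB
Op 11: route key 36: smallest pos >= 36 is 39 -> NA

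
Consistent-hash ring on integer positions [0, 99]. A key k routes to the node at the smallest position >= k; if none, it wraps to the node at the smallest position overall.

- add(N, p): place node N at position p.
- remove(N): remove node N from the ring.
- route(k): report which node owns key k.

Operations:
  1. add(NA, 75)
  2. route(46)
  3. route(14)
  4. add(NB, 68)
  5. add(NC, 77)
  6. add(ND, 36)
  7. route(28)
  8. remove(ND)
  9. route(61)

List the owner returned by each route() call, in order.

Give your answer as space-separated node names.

Answer: NA NA ND NB

Derivation:
Op 1: add NA@75 -> ring=[75:NA]
Op 2: route key 46: smallest pos >= 46 is 75 -> NA
Op 3: route key 14: smallest pos >= 14 is 75 -> NA
Op 4: add NB@68 -> ring=[68:NB,75:NA]
Op 5: add NC@77 -> ring=[68:NB,75:NA,77:NC]
Op 6: add ND@36 -> ring=[36:ND,68:NB,75:NA,77:NC]
Op 7: route key 28: smallest pos >= 28 is 36 -> ND
Op 8: remove ND -> ring=[68:NB,75:NA,77:NC]
Op 9: route key 61: smallest pos >= 61 is 68 -> NB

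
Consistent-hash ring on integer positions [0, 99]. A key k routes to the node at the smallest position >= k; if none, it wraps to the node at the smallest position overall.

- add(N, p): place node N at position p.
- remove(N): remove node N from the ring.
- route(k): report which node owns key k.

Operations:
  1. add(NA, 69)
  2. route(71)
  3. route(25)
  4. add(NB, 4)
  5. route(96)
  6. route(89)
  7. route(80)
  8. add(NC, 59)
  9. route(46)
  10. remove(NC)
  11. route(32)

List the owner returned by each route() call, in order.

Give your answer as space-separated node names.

Answer: NA NA NB NB NB NC NA

Derivation:
Op 1: add NA@69 -> ring=[69:NA]
Op 2: route key 71: none >= 71, wrap to smallest pos 69 -> NA
Op 3: route key 25: smallest pos >= 25 is 69 -> NA
Op 4: add NB@4 -> ring=[4:NB,69:NA]
Op 5: route key 96: none >= 96, wrap to smallest pos 4 -> NB
Op 6: route key 89: none >= 89, wrap to smallest pos 4 -> NB
Op 7: route key 80: none >= 80, wrap to smallest pos 4 -> NB
Op 8: add NC@59 -> ring=[4:NB,59:NC,69:NA]
Op 9: route key 46: smallest pos >= 46 is 59 -> NC
Op 10: remove NC -> ring=[4:NB,69:NA]
Op 11: route key 32: smallest pos >= 32 is 69 -> NA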